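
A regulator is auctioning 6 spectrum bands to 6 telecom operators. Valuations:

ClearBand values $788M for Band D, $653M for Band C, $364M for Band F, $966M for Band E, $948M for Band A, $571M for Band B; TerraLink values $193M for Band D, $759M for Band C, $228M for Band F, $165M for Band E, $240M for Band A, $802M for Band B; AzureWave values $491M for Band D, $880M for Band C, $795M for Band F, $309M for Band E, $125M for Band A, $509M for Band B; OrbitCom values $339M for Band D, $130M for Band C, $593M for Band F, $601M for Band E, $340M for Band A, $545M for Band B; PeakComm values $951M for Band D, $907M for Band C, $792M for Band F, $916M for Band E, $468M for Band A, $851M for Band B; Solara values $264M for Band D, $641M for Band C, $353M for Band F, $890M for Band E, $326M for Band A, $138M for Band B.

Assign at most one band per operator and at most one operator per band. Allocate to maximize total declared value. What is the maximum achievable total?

Treat this as an assignment problem: match each operator to one band.
Optimal: ClearBand→Band A ($948M), TerraLink→Band B ($802M), AzureWave→Band C ($880M), OrbitCom→Band F ($593M), PeakComm→Band D ($951M), Solara→Band E ($890M) — total 948+802+880+593+951+890 = $5064M.
Row-greedy (each operator in turn takes its best remaining band) gives $4518M, worse by 546.
Swapping OrbitCom↔AzureWave (OrbitCom→Band C $130M, AzureWave→Band F $795M) loses 548.

Maximum total: $5064M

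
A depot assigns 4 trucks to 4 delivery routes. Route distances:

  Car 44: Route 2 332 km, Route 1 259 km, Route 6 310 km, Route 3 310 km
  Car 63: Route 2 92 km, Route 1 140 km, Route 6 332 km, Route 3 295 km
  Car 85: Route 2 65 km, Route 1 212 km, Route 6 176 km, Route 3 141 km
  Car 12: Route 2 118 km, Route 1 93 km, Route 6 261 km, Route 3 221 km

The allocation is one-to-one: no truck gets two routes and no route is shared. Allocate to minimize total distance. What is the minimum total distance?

Minimum total: 636 km

Optimal: Car 44→Route 6 (310 km), Car 63→Route 2 (92 km), Car 85→Route 3 (141 km), Car 12→Route 1 (93 km) — total 310+92+141+93 = 636 km.
Min-entry greedy (repeatedly take the single cheapest remaining cell) gives 763 km, worse by 127.
Next-best assignment: Car 44→Route 3, Car 63→Route 2, Car 85→Route 6, Car 12→Route 1 = 671 km.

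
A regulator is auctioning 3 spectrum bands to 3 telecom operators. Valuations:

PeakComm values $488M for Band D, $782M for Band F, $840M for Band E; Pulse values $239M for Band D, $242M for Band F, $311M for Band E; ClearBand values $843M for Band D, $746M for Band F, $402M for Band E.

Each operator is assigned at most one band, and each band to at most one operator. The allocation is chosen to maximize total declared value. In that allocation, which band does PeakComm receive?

Optimal: PeakComm→Band F ($782M), Pulse→Band E ($311M), ClearBand→Band D ($843M) — total 782+311+843 = $1936M.
Max-entry greedy (repeatedly take the single best remaining cell) gives $1925M, worse by 11.
Next-best assignment: PeakComm→Band E, Pulse→Band F, ClearBand→Band D = $1925M.
Swapping Pulse↔ClearBand (Pulse→Band D $239M, ClearBand→Band E $402M) loses 513.
Checked against all permutations: $1936M is optimal.
PeakComm's own top band is Band E ($840M), but forcing PeakComm→Band E and reassigning the rest optimally gives only $1925M — worse by 11.

PeakComm receives Band F.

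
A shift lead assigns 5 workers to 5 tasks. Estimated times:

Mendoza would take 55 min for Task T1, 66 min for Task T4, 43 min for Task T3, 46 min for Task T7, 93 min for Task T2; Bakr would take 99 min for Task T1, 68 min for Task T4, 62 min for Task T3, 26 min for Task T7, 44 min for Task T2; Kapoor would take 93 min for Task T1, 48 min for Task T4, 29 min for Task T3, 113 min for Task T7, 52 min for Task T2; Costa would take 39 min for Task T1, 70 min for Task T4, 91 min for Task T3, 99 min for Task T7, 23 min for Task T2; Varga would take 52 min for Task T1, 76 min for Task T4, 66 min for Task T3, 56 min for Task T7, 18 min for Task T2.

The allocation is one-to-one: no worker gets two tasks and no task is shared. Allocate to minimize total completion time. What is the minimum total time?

Min total: 174 min

This is a one-to-one assignment (minimum-cost bipartite matching).
Optimal: Mendoza→Task T3 (43 min), Bakr→Task T7 (26 min), Kapoor→Task T4 (48 min), Costa→Task T1 (39 min), Varga→Task T2 (18 min) — total 43+26+48+39+18 = 174 min.
Min-entry greedy (repeatedly take the single cheapest remaining cell) gives 178 min, worse by 4.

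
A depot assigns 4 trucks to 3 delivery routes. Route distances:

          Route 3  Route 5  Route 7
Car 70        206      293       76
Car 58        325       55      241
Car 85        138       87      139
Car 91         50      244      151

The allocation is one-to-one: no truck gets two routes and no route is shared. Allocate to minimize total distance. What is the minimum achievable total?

Treat this as an assignment problem: match each truck to one route.
Optimal: Car 91→Route 3 (50 km), Car 58→Route 5 (55 km), Car 70→Route 7 (76 km) — total 50+55+76 = 181 km.
Row-greedy (each truck in turn takes its cheapest remaining route) gives 269 km, worse by 88.
Next-best assignment: Car 91→Route 3, Car 85→Route 5, Car 70→Route 7 = 213 km.
No other one-to-one assignment undercuts 181 km.

Min total: 181 km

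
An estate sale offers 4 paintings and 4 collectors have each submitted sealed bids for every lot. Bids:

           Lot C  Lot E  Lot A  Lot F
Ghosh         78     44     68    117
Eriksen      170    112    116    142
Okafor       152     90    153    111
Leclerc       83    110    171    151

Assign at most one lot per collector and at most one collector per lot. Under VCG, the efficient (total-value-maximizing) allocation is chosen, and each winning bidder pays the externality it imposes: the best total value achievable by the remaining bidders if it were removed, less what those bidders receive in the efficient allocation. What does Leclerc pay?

Efficient allocation: Ghosh→Lot F ($117), Eriksen→Lot E ($112), Okafor→Lot C ($152), Leclerc→Lot A ($171); total welfare W = $552.
Leclerc receives Lot A at value $171, so the others get W − 171 = $381.
Without Leclerc: best allocation of the remaining 3 bidders over all 4 lots is Ghosh→Lot F ($117), Eriksen→Lot C ($170), Okafor→Lot A ($153), total $440.
VCG payment = (others' best without Leclerc) − (others' welfare with Leclerc) = 440 − 381 = $59.

Leclerc pays $59.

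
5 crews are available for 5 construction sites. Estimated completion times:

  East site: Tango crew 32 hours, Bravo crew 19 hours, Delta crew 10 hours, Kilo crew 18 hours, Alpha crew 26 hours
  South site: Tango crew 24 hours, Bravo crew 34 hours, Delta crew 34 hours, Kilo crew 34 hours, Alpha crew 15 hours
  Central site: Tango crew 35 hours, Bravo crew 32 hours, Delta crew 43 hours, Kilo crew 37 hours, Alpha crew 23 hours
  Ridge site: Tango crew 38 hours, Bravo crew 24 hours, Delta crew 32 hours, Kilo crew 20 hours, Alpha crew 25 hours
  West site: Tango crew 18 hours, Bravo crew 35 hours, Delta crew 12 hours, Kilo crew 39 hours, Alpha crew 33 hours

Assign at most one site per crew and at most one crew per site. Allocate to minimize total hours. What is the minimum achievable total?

Min total: 95 hours

Optimal: Tango crew→West site (18 hours), Bravo crew→Central site (32 hours), Delta crew→East site (10 hours), Kilo crew→Ridge site (20 hours), Alpha crew→South site (15 hours) — total 18+32+10+20+15 = 95 hours.
Row-greedy (each crew in turn takes its cheapest remaining site) gives 126 hours, worse by 31.
Checked against all permutations: 95 hours is optimal.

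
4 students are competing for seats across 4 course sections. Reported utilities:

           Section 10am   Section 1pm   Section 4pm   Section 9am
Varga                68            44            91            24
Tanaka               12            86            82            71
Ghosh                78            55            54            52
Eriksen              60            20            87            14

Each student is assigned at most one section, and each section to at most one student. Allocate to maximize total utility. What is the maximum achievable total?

Maximum total: 293 points

Treat this as an assignment problem: match each student to one section.
Optimal: Varga→Section 10am (68 points), Tanaka→Section 1pm (86 points), Ghosh→Section 9am (52 points), Eriksen→Section 4pm (87 points) — total 68+86+52+87 = 293 points.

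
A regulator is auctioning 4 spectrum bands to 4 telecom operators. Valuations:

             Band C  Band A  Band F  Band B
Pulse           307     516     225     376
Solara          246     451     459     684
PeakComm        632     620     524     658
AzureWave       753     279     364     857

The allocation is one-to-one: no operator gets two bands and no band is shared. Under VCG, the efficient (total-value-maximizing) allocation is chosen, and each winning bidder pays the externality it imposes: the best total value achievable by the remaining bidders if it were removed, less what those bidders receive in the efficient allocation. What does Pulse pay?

Efficient allocation: Pulse→Band A ($516M), Solara→Band B ($684M), PeakComm→Band F ($524M), AzureWave→Band C ($753M); total welfare W = $2477M.
Pulse receives Band A at value $516M, so the others get W − 516 = $1961M.
Without Pulse: best allocation of the remaining 3 bidders over all 4 bands is Solara→Band B ($684M), PeakComm→Band A ($620M), AzureWave→Band C ($753M), total $2057M.
VCG payment = (others' best without Pulse) − (others' welfare with Pulse) = 2057 − 1961 = $96M.

Pulse pays $96M.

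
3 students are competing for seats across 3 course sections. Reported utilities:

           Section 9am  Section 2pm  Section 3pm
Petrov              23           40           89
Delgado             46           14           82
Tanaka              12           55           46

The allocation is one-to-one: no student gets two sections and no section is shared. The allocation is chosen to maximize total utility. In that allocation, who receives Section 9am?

Delgado receives Section 9am.

Optimal: Petrov→Section 3pm (89 points), Delgado→Section 9am (46 points), Tanaka→Section 2pm (55 points) — total 89+46+55 = 190 points.
Delgado's own top section is Section 3pm (82 points), but forcing Delgado→Section 3pm and reassigning the rest optimally gives only 160 points — worse by 30.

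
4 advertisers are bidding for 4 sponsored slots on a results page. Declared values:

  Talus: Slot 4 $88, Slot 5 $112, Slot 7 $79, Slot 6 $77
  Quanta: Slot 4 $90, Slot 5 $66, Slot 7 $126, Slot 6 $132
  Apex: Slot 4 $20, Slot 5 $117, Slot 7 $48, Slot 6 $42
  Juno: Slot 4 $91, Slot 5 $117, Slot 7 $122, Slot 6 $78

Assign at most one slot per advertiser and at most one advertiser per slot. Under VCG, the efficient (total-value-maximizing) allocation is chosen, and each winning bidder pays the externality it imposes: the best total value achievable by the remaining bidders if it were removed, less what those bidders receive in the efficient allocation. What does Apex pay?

Efficient allocation: Talus→Slot 4 ($88), Quanta→Slot 6 ($132), Apex→Slot 5 ($117), Juno→Slot 7 ($122); total welfare W = $459.
Apex receives Slot 5 at value $117, so the others get W − 117 = $342.
Without Apex: best allocation of the remaining 3 bidders over all 4 slots is Talus→Slot 5 ($112), Quanta→Slot 6 ($132), Juno→Slot 7 ($122), total $366.
VCG payment = (others' best without Apex) − (others' welfare with Apex) = 366 − 342 = $24.

Apex pays $24.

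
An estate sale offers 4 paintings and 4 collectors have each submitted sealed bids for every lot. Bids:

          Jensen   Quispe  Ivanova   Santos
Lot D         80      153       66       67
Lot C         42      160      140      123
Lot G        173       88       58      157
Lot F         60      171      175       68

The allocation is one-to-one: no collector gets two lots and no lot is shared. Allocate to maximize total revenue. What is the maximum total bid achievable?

Maximum total: $624

This is the linear assignment problem.
Optimal: Jensen→Lot G ($173), Quispe→Lot D ($153), Ivanova→Lot F ($175), Santos→Lot C ($123) — total 173+153+175+123 = $624.
Row-greedy (each collector in turn takes its best remaining lot) gives $551, worse by 73.
Checked against all permutations: $624 is optimal.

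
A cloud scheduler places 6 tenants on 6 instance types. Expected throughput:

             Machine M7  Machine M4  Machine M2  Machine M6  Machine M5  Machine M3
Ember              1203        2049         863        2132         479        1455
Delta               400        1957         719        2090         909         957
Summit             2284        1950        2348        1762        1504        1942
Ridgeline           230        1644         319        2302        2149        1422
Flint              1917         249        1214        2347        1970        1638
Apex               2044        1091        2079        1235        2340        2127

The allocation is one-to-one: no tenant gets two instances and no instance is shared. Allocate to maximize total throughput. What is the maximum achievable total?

Treat this as an assignment problem: match each tenant to one instance.
Optimal: Ember→Machine M4 (2049 ops/s), Delta→Machine M6 (2090 ops/s), Summit→Machine M2 (2348 ops/s), Ridgeline→Machine M5 (2149 ops/s), Flint→Machine M7 (1917 ops/s), Apex→Machine M3 (2127 ops/s) — total 2049+2090+2348+2149+1917+2127 = 12680 ops/s.
Row-greedy (each tenant in turn takes its best remaining instance) gives 12630 ops/s, worse by 50.
Swapping Apex↔Ridgeline (Apex→Machine M5 2340 ops/s, Ridgeline→Machine M3 1422 ops/s) loses 514.
Checked against all permutations: 12680 ops/s is optimal.

Max total: 12680 ops/s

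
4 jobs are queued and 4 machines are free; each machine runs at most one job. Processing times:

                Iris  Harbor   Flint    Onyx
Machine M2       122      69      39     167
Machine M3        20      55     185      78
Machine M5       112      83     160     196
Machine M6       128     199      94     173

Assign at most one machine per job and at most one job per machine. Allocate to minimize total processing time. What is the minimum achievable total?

Optimal: Iris→Machine M3 (20 min), Harbor→Machine M5 (83 min), Flint→Machine M2 (39 min), Onyx→Machine M6 (173 min) — total 20+83+39+173 = 315 min.
Row-greedy (each job in turn takes its cheapest remaining machine) gives 379 min, worse by 64.
No other one-to-one assignment undercuts 315 min.

Minimum total: 315 min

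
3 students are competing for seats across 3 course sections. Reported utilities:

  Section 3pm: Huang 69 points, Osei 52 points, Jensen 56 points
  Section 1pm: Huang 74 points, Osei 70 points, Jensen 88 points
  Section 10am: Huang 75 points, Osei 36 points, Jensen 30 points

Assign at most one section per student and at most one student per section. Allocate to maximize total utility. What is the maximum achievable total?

Maximum total: 215 points

Optimal: Huang→Section 10am (75 points), Osei→Section 3pm (52 points), Jensen→Section 1pm (88 points) — total 75+52+88 = 215 points.
Column-greedy (each section in turn goes to its best remaining student) gives 193 points, worse by 22.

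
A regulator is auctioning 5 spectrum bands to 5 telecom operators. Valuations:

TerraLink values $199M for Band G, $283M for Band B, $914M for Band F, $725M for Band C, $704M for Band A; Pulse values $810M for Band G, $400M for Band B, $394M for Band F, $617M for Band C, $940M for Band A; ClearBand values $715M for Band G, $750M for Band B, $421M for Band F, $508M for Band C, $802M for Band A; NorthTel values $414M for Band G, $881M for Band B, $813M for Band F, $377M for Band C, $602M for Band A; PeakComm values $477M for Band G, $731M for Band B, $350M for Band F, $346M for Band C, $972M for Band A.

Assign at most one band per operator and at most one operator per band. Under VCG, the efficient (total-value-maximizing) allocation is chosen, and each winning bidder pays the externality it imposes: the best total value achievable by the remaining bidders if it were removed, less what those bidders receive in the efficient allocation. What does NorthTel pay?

Efficient allocation: TerraLink→Band F ($914M), Pulse→Band C ($617M), ClearBand→Band G ($715M), NorthTel→Band B ($881M), PeakComm→Band A ($972M); total welfare W = $4099M.
NorthTel receives Band B at value $881M, so the others get W − 881 = $3218M.
Without NorthTel: best allocation of the remaining 4 bidders over all 5 bands is TerraLink→Band F ($914M), Pulse→Band G ($810M), ClearBand→Band B ($750M), PeakComm→Band A ($972M), total $3446M.
VCG payment = (others' best without NorthTel) − (others' welfare with NorthTel) = 3446 − 3218 = $228M.

NorthTel pays $228M.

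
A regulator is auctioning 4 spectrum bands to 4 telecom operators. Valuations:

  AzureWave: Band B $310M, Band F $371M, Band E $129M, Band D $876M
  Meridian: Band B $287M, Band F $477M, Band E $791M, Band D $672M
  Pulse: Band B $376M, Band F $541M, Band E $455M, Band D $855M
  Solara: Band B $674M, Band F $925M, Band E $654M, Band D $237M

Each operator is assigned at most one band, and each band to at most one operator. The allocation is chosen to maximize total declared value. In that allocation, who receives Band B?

Treat this as an assignment problem: match each operator to one band.
Optimal: AzureWave→Band D ($876M), Meridian→Band E ($791M), Pulse→Band B ($376M), Solara→Band F ($925M) — total 876+791+376+925 = $2968M.
Column-greedy (each band in turn goes to its best remaining operator) gives $2882M, worse by 86.
Swapping AzureWave↔Pulse (AzureWave→Band B $310M, Pulse→Band D $855M) loses 87.
Pulse's own top band is Band D ($855M), but forcing Pulse→Band D and reassigning the rest optimally gives only $2881M — worse by 87.

Pulse receives Band B.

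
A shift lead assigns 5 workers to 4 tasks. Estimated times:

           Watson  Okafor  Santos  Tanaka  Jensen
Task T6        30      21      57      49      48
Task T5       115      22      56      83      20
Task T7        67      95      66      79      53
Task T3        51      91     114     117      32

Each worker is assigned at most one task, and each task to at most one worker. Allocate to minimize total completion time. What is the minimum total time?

Optimal: Watson→Task T6 (30 min), Okafor→Task T5 (22 min), Santos→Task T7 (66 min), Jensen→Task T3 (32 min) — total 30+22+66+32 = 150 min.
Min-entry greedy (repeatedly take the single cheapest remaining cell) gives 158 min, worse by 8.
Swapping Okafor↔Jensen (Okafor→Task T3 91 min, Jensen→Task T5 20 min) adds 57.

Minimum total: 150 min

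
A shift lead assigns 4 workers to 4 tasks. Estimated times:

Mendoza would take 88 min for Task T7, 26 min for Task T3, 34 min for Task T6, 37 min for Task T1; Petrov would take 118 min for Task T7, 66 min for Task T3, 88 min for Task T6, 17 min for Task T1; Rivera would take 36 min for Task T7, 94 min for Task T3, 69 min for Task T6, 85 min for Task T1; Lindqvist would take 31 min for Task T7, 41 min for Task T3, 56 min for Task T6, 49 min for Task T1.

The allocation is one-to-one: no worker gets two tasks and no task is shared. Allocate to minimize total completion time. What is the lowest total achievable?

Minimum total: 128 min

Treat this as an assignment problem: match each worker to one task.
Optimal: Mendoza→Task T6 (34 min), Petrov→Task T1 (17 min), Rivera→Task T7 (36 min), Lindqvist→Task T3 (41 min) — total 34+17+36+41 = 128 min.
Next-best assignment: Mendoza→Task T3, Petrov→Task T1, Rivera→Task T7, Lindqvist→Task T6 = 135 min.
Checked against all permutations: 128 min is optimal.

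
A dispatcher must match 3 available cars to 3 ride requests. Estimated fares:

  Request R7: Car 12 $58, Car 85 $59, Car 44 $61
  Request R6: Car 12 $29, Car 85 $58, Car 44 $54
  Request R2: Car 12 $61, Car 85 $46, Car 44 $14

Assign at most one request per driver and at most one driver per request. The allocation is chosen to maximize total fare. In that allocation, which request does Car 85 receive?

This is the linear assignment problem.
Optimal: Car 12→Request R2 ($61), Car 85→Request R6 ($58), Car 44→Request R7 ($61) — total 61+58+61 = $180.
Row-greedy (each driver in turn takes its best remaining request) gives $174, worse by 6.
Swapping Car 12↔Car 44 (Car 12→Request R7 $58, Car 44→Request R2 $14) loses 50.
No other one-to-one assignment exceeds $180.
Car 85's own top request is Request R7 ($59), but forcing Car 85→Request R7 and reassigning the rest optimally gives only $174 — worse by 6.

Car 85 receives Request R6.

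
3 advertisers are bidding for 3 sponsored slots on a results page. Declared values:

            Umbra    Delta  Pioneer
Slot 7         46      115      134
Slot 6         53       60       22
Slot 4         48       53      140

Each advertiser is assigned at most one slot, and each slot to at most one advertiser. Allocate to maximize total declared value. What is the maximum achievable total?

Maximum total: $308

Treat this as an assignment problem: match each advertiser to one slot.
Optimal: Umbra→Slot 6 ($53), Delta→Slot 7 ($115), Pioneer→Slot 4 ($140) — total 53+115+140 = $308.
Column-greedy (each slot in turn goes to its best remaining advertiser) gives $242, worse by 66.
Checked against all permutations: $308 is optimal.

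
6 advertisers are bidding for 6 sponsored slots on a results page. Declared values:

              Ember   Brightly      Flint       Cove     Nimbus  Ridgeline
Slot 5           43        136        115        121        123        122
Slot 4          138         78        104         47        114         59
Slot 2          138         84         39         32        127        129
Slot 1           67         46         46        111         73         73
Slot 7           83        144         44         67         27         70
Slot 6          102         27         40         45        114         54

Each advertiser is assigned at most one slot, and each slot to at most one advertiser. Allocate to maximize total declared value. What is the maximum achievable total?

This is a one-to-one assignment (maximum-weight bipartite matching).
Optimal: Ember→Slot 4 ($138), Brightly→Slot 7 ($144), Flint→Slot 5 ($115), Cove→Slot 1 ($111), Nimbus→Slot 6 ($114), Ridgeline→Slot 2 ($129) — total 138+144+115+111+114+129 = $751.
Max-entry greedy (repeatedly take the single best remaining cell) gives $685, worse by 66.
No other one-to-one assignment exceeds $751.

Maximum total: $751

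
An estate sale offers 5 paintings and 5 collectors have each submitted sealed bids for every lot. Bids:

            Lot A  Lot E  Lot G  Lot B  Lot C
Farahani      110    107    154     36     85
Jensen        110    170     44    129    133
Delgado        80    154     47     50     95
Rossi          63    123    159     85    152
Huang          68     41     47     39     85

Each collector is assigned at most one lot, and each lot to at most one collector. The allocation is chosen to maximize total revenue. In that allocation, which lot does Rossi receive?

Rossi receives Lot C.

Treat this as an assignment problem: match each collector to one lot.
Optimal: Farahani→Lot G ($154), Jensen→Lot B ($129), Delgado→Lot E ($154), Rossi→Lot C ($152), Huang→Lot A ($68) — total 154+129+154+152+68 = $657.
Column-greedy (each lot in turn goes to its best remaining collector) gives $574, worse by 83.
Next-best assignment: Farahani→Lot A, Jensen→Lot B, Delgado→Lot E, Rossi→Lot G, Huang→Lot C = $637.
No other one-to-one assignment exceeds $657.
Rossi's own top lot is Lot G ($159), but forcing Rossi→Lot G and reassigning the rest optimally gives only $637 — worse by 20.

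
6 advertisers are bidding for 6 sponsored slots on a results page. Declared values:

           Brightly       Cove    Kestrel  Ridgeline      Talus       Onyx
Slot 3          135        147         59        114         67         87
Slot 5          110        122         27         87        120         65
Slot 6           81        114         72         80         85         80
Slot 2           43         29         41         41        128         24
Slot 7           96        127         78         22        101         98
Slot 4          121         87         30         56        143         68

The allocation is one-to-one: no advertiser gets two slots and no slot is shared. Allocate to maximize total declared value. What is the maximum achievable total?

Optimal: Brightly→Slot 4 ($121), Cove→Slot 5 ($122), Kestrel→Slot 6 ($72), Ridgeline→Slot 3 ($114), Talus→Slot 2 ($128), Onyx→Slot 7 ($98) — total 121+122+72+114+128+98 = $655.
Column-greedy (each slot in turn goes to its best remaining advertiser) gives $543, worse by 112.
Next-best assignment: Brightly→Slot 4, Cove→Slot 3, Kestrel→Slot 6, Ridgeline→Slot 5, Talus→Slot 2, Onyx→Slot 7 = $653.
Swapping Talus↔Onyx (Talus→Slot 7 $101, Onyx→Slot 2 $24) loses 101.

Maximum total: $655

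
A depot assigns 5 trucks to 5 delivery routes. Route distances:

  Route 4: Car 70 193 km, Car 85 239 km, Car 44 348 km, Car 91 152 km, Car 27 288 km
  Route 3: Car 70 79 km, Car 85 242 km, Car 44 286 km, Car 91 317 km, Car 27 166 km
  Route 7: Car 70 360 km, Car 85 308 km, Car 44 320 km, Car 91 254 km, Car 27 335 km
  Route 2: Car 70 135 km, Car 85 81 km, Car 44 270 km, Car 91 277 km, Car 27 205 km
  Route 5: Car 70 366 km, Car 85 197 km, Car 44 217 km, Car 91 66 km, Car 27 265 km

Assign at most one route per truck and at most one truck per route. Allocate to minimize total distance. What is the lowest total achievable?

Minimum total: 826 km

Optimal: Car 70→Route 4 (193 km), Car 85→Route 2 (81 km), Car 44→Route 7 (320 km), Car 91→Route 5 (66 km), Car 27→Route 3 (166 km) — total 193+81+320+66+166 = 826 km.
Min-entry greedy (repeatedly take the single cheapest remaining cell) gives 834 km, worse by 8.
Next-best assignment: Car 70→Route 3, Car 85→Route 2, Car 44→Route 7, Car 91→Route 5, Car 27→Route 4 = 834 km.
Swapping Car 91↔Car 27 (Car 91→Route 3 317 km, Car 27→Route 5 265 km) adds 350.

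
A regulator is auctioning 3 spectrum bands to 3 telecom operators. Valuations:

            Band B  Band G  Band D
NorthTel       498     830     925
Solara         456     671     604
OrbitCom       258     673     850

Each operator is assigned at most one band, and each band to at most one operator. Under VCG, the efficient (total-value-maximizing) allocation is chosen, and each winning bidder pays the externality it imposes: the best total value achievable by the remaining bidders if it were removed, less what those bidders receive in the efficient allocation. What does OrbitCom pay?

Efficient allocation: NorthTel→Band G ($830M), Solara→Band B ($456M), OrbitCom→Band D ($850M); total welfare W = $2136M.
OrbitCom receives Band D at value $850M, so the others get W − 850 = $1286M.
Without OrbitCom: best allocation of the remaining 2 bidders over all 3 bands is NorthTel→Band D ($925M), Solara→Band G ($671M), total $1596M.
VCG payment = (others' best without OrbitCom) − (others' welfare with OrbitCom) = 1596 − 1286 = $310M.

OrbitCom pays $310M.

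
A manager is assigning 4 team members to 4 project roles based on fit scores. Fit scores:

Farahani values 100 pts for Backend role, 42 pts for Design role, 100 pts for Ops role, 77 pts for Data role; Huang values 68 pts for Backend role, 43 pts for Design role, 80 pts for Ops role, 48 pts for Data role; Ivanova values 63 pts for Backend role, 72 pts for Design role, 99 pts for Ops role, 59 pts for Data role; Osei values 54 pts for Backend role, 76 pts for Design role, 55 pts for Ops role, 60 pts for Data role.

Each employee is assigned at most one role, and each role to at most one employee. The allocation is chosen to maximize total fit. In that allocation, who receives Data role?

Optimal: Farahani→Backend role (100 pts), Huang→Data role (48 pts), Ivanova→Ops role (99 pts), Osei→Design role (76 pts) — total 100+48+99+76 = 323 pts.
Row-greedy (each employee in turn takes its best remaining role) gives 312 pts, worse by 11.
Next-best assignment: Farahani→Data role, Huang→Backend role, Ivanova→Ops role, Osei→Design role = 320 pts.
Checked against all permutations: 323 pts is optimal.
Huang's own top role is Ops role (80 pts), but forcing Huang→Ops role and reassigning the rest optimally gives only 315 pts — worse by 8.

Huang receives Data role.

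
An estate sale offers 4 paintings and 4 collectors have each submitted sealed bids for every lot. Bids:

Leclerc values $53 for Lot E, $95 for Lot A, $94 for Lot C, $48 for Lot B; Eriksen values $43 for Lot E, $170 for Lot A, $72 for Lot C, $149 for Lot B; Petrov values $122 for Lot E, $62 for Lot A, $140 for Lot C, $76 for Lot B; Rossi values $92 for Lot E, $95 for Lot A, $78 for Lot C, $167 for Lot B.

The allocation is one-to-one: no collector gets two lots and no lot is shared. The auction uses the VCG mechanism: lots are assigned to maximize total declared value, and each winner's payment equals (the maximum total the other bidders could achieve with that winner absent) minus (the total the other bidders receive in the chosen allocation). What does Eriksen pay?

Eriksen pays $19.

Efficient allocation: Leclerc→Lot C ($94), Eriksen→Lot A ($170), Petrov→Lot E ($122), Rossi→Lot B ($167); total welfare W = $553.
Eriksen receives Lot A at value $170, so the others get W − 170 = $383.
Without Eriksen: best allocation of the remaining 3 bidders over all 4 lots is Leclerc→Lot A ($95), Petrov→Lot C ($140), Rossi→Lot B ($167), total $402.
VCG payment = (others' best without Eriksen) − (others' welfare with Eriksen) = 402 − 383 = $19.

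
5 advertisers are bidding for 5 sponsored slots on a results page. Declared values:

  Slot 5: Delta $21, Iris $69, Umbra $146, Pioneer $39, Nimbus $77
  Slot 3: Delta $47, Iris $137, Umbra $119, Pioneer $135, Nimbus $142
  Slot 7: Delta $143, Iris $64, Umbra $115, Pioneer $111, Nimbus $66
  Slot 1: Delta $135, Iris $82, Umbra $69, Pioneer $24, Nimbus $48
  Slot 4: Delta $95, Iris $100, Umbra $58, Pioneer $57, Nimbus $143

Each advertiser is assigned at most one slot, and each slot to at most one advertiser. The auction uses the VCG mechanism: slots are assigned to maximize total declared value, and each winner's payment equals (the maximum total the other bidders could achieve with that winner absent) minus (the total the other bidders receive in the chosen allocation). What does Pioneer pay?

Pioneer pays $8.

Efficient allocation: Delta→Slot 1 ($135), Iris→Slot 3 ($137), Umbra→Slot 5 ($146), Pioneer→Slot 7 ($111), Nimbus→Slot 4 ($143); total welfare W = $672.
Pioneer receives Slot 7 at value $111, so the others get W − 111 = $561.
Without Pioneer: best allocation of the remaining 4 bidders over all 5 slots is Delta→Slot 7 ($143), Iris→Slot 3 ($137), Umbra→Slot 5 ($146), Nimbus→Slot 4 ($143), total $569.
VCG payment = (others' best without Pioneer) − (others' welfare with Pioneer) = 569 − 561 = $8.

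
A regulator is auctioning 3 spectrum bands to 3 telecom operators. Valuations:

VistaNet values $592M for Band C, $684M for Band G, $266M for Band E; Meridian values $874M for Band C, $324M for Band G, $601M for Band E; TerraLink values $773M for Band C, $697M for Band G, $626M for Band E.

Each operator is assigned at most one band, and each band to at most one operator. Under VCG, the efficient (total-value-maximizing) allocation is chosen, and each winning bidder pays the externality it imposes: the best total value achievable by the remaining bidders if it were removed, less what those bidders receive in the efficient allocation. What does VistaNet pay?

VistaNet pays $71M.

Efficient allocation: VistaNet→Band G ($684M), Meridian→Band C ($874M), TerraLink→Band E ($626M); total welfare W = $2184M.
VistaNet receives Band G at value $684M, so the others get W − 684 = $1500M.
Without VistaNet: best allocation of the remaining 2 bidders over all 3 bands is Meridian→Band C ($874M), TerraLink→Band G ($697M), total $1571M.
VCG payment = (others' best without VistaNet) − (others' welfare with VistaNet) = 1571 − 1500 = $71M.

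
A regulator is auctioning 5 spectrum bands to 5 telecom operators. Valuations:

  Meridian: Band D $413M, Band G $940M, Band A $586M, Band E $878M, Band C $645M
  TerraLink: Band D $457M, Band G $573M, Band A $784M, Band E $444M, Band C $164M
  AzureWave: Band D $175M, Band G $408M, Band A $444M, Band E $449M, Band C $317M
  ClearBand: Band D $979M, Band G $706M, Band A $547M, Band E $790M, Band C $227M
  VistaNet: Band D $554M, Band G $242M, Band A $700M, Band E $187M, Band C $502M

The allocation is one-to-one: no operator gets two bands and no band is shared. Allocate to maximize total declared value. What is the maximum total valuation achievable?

Maximum total: $3654M

Optimal: Meridian→Band G ($940M), TerraLink→Band A ($784M), AzureWave→Band E ($449M), ClearBand→Band D ($979M), VistaNet→Band C ($502M) — total 940+784+449+979+502 = $3654M.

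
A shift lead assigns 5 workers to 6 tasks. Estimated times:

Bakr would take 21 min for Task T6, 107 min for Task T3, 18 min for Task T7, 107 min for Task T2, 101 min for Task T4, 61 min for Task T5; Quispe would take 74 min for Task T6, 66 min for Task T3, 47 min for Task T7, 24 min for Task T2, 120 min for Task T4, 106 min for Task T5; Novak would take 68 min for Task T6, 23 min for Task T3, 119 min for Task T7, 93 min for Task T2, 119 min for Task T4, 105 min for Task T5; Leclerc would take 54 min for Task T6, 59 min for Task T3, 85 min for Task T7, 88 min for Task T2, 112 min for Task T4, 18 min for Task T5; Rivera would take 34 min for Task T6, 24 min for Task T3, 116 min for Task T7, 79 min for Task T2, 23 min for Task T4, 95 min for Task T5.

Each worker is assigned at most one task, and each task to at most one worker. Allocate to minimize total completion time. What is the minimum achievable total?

Optimal: Bakr→Task T7 (18 min), Quispe→Task T2 (24 min), Novak→Task T3 (23 min), Leclerc→Task T5 (18 min), Rivera→Task T4 (23 min) — total 18+24+23+18+23 = 106 min.
Column-greedy (each task in turn goes to its cheapest remaining worker) gives 282 min, worse by 176.

Minimum total: 106 min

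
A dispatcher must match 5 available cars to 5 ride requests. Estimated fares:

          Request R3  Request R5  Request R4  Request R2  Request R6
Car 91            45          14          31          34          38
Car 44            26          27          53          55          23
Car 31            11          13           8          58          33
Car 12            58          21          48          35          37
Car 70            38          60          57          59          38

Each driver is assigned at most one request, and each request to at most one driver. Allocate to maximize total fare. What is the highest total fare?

Optimal: Car 91→Request R6 ($38), Car 44→Request R4 ($53), Car 31→Request R2 ($58), Car 12→Request R3 ($58), Car 70→Request R5 ($60) — total 38+53+58+58+60 = $267.
Next-best assignment: Car 91→Request R3, Car 44→Request R4, Car 31→Request R2, Car 12→Request R6, Car 70→Request R5 = $253.
Every other assignment is strictly worse.

Max total: $267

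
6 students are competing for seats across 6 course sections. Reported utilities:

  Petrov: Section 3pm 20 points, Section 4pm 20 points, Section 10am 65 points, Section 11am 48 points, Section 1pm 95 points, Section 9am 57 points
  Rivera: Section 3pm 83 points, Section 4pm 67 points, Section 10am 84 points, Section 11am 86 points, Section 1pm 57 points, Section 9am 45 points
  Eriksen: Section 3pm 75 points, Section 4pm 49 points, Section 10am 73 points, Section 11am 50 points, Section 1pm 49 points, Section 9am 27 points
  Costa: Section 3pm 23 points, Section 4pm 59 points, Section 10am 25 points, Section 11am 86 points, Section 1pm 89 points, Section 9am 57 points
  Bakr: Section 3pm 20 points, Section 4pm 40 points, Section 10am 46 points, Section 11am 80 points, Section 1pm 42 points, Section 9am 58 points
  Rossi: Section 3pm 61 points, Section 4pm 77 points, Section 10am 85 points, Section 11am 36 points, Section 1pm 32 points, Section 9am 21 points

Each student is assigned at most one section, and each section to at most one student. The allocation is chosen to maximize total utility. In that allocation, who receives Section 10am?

This is the linear assignment problem.
Optimal: Petrov→Section 1pm (95 points), Rivera→Section 10am (84 points), Eriksen→Section 3pm (75 points), Costa→Section 11am (86 points), Bakr→Section 9am (58 points), Rossi→Section 4pm (77 points) — total 95+84+75+86+58+77 = 475 points.
Max-entry greedy (repeatedly take the single best remaining cell) gives 458 points, worse by 17.
Next-best assignment: Petrov→Section 1pm, Rivera→Section 3pm, Eriksen→Section 10am, Costa→Section 11am, Bakr→Section 9am, Rossi→Section 4pm = 472 points.
Rivera's own top section is Section 11am (86 points), but forcing Rivera→Section 11am and reassigning the rest optimally gives only 458 points — worse by 17.

Rivera receives Section 10am.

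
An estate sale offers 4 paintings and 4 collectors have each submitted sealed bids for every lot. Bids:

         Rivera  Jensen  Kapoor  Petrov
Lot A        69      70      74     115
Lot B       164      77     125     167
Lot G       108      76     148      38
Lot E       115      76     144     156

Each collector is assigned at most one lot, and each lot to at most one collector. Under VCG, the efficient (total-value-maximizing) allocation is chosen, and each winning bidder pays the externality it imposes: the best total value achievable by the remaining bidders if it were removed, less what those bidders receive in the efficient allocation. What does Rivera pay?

Efficient allocation: Rivera→Lot B ($164), Jensen→Lot A ($70), Kapoor→Lot G ($148), Petrov→Lot E ($156); total welfare W = $538.
Rivera receives Lot B at value $164, so the others get W − 164 = $374.
Without Rivera: best allocation of the remaining 3 bidders over all 4 lots is Jensen→Lot E ($76), Kapoor→Lot G ($148), Petrov→Lot B ($167), total $391.
VCG payment = (others' best without Rivera) − (others' welfare with Rivera) = 391 − 374 = $17.

Rivera pays $17.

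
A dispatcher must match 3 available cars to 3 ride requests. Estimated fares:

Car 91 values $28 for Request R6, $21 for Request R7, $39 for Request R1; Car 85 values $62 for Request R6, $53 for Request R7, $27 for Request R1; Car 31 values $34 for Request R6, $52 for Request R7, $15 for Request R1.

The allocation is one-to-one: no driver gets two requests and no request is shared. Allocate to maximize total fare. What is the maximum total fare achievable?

Max total: $153

Optimal: Car 91→Request R1 ($39), Car 85→Request R6 ($62), Car 31→Request R7 ($52) — total 39+62+52 = $153.
Next-best assignment: Car 91→Request R1, Car 85→Request R7, Car 31→Request R6 = $126.
Swapping Car 91↔Car 85 (Car 91→Request R6 $28, Car 85→Request R1 $27) loses 46.
No other one-to-one assignment exceeds $153.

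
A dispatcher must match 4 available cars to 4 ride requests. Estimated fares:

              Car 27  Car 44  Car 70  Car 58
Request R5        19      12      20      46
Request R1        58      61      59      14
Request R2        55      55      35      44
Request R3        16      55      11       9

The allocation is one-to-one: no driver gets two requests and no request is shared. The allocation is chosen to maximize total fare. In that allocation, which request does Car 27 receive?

This is a one-to-one assignment (maximum-weight bipartite matching).
Optimal: Car 27→Request R2 ($55), Car 44→Request R3 ($55), Car 70→Request R1 ($59), Car 58→Request R5 ($46) — total 55+55+59+46 = $215.
Max-entry greedy (repeatedly take the single best remaining cell) gives $173, worse by 42.
Next-best assignment: Car 27→Request R1, Car 44→Request R3, Car 70→Request R2, Car 58→Request R5 = $194.
Car 27's own top request is Request R1 ($58), but forcing Car 27→Request R1 and reassigning the rest optimally gives only $194 — worse by 21.

Car 27 receives Request R2.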